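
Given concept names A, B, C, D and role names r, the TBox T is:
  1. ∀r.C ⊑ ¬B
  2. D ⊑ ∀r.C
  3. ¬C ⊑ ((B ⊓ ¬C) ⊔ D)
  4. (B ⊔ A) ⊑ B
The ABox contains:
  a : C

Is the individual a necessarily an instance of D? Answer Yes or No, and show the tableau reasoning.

1. a : D?  L(a) = {C} ∪ {¬D}
   open: L(a) ⊇ {C, ¬A, ¬B, ¬D} — a ∉ D possible
2. Hence a : D: not entailed.

No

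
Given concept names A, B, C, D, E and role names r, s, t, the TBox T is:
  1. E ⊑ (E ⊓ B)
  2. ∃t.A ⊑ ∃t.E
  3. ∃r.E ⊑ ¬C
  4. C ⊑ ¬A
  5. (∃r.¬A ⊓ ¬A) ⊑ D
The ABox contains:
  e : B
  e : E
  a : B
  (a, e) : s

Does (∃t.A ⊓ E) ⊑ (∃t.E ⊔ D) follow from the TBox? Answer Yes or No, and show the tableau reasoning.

1. (∃t.A ⊓ E) ⊑ (∃t.E ⊔ D)  ⇔  ((∃t.A ⊓ E) ⊓ (∀t.¬E ⊓ ¬D)) unsat w.r.t. T
   all branches close; clash {D, ¬D} at x₀
2. Hence (∃t.A ⊓ E) ⊑ (∃t.E ⊔ D): entailed.

Yes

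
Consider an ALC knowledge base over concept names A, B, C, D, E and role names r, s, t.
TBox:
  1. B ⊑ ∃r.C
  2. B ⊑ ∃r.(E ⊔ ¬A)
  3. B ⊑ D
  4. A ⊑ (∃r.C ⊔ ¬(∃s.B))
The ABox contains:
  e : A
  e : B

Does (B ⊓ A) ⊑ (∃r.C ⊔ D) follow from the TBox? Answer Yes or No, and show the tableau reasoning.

Yes

1. (B ⊓ A) ⊑ (∃r.C ⊔ D)  ⇔  ((B ⊓ A) ⊓ (∀r.¬C ⊓ ¬D)) unsat w.r.t. T
   all branches close; clash {D, ¬D} at x₀
2. Hence (B ⊓ A) ⊑ (∃r.C ⊔ D): entailed.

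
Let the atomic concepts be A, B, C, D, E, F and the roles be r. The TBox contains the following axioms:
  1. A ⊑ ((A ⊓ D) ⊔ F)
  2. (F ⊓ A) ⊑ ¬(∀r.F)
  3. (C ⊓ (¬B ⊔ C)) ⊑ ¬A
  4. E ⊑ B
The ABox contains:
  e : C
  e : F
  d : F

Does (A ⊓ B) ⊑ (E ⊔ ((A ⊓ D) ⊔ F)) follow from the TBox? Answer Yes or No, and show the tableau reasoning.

1. (A ⊓ B) ⊑ (E ⊔ ((A ⊓ D) ⊔ F))  ⇔  ((A ⊓ B) ⊓ (¬E ⊓ ((¬A ⊔ ¬D) ⊓ ¬F))) unsat w.r.t. T
   all branches close; clash {F, ¬F} at x₀
2. Hence (A ⊓ B) ⊑ (E ⊔ ((A ⊓ D) ⊔ F)): entailed.

Yes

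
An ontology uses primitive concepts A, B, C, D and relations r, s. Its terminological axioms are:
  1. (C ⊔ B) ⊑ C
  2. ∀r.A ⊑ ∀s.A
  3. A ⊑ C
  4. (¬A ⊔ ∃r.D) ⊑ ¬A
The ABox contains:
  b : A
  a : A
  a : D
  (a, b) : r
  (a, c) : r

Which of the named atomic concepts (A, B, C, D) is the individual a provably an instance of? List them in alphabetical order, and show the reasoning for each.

{A, C, D}

1. a : A?  L(a) = {A, D} ∪ {¬A}
   clash {A, ¬A} at a — a ∈ A
2. a : B?  L(a) = {A, D} ∪ {¬B}
   apply at a: A⊑C
   open: L(a) ⊇ {A, C, D, ¬B, ∀r.¬D, …} (+ ∃-successors) — a ∉ B possible
3. a : C?  L(a) = {A, D} ∪ {¬C}
   clash {C, ¬C} at a — a ∈ C
4. a : D?  L(a) = {A, D} ∪ {¬D}
   clash {D, ¬D} at a — a ∈ D
5. Entailed for a: {A, C, D}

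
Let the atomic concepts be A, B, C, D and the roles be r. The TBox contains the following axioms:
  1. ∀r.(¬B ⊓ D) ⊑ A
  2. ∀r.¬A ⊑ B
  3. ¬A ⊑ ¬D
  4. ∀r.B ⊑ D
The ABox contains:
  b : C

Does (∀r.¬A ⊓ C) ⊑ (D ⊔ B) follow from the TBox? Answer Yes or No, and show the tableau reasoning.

Yes

1. (∀r.¬A ⊓ C) ⊑ (D ⊔ B)  ⇔  ((∀r.¬A ⊓ C) ⊓ (¬D ⊓ ¬B)) unsat w.r.t. T
   all branches close; clash {B, ¬B} at x₀
2. Hence (∀r.¬A ⊓ C) ⊑ (D ⊔ B): entailed.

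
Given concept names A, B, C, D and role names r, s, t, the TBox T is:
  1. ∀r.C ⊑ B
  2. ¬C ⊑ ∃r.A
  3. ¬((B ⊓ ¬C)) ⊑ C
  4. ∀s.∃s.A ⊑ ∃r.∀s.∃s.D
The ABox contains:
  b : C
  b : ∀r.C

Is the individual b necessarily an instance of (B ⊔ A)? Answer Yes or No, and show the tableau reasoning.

Yes

1. b : (B ⊔ A)?  L(b) = {C, ∀r.C} ∪ {(¬B ⊓ ¬A)}
   clash {B, ¬B} at b — b ∈ (B ⊔ A)
2. Hence b : (B ⊔ A): entailed.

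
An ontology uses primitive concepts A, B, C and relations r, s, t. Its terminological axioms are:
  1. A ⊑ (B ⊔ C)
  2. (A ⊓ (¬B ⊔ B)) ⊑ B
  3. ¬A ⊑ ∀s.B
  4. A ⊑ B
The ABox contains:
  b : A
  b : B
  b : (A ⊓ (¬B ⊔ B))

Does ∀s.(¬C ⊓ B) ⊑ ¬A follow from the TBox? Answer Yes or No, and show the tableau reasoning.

No

1. ∀s.(¬C ⊓ B) ⊑ ¬A  ⇔  (∀s.(¬C ⊓ B) ⊓ A) unsat w.r.t. T
   apply at x₀: A⊑(B ⊔ C); A⊑B
   open: L(x₀) ⊇ {A, B, ∀s.(¬C ⊓ B)}
2. Hence ∀s.(¬C ⊓ B) ⊑ ¬A: not entailed.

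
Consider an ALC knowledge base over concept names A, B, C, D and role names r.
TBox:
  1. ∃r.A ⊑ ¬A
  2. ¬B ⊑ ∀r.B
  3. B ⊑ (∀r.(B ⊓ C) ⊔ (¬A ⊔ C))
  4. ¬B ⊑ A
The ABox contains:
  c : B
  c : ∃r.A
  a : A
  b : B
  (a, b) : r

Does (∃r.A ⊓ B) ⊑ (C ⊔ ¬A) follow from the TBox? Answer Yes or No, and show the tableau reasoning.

Yes

1. (∃r.A ⊓ B) ⊑ (C ⊔ ¬A)  ⇔  ((∃r.A ⊓ B) ⊓ (¬C ⊓ A)) unsat w.r.t. T
   all branches close; clash {A, ¬A} at x₀
2. Hence (∃r.A ⊓ B) ⊑ (C ⊔ ¬A): entailed.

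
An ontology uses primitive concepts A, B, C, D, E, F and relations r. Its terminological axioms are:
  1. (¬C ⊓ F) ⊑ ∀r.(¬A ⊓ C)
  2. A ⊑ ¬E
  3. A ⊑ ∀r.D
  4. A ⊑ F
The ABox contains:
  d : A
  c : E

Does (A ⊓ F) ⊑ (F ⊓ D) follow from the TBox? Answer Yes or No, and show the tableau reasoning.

1. (A ⊓ F) ⊑ (F ⊓ D)  ⇔  ((A ⊓ F) ⊓ (¬F ⊔ ¬D)) unsat w.r.t. T
   apply at x₀: A⊑¬E; A⊑∀r.D
   open: L(x₀) ⊇ {A, C, F, ¬D, ¬E, …}
2. Hence (A ⊓ F) ⊑ (F ⊓ D): not entailed.

No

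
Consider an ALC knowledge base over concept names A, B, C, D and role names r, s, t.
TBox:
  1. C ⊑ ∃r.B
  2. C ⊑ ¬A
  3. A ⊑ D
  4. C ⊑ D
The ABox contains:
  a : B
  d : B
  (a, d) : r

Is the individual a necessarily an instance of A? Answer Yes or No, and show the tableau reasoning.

No

1. a : A?  L(a) = {B} ∪ {¬A}
   open: L(a) ⊇ {B, ¬A, ¬C} — a ∉ A possible
2. Hence a : A: not entailed.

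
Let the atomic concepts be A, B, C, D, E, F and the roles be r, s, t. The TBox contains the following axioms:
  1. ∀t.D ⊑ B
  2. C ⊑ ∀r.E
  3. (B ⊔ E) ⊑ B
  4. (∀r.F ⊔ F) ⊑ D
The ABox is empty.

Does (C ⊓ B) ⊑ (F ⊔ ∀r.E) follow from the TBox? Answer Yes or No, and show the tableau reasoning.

Yes

1. (C ⊓ B) ⊑ (F ⊔ ∀r.E)  ⇔  ((C ⊓ B) ⊓ (¬F ⊓ ∃r.¬E)) unsat w.r.t. T
   all branches close; clash {E, ¬E} at an ∃-successor
2. Hence (C ⊓ B) ⊑ (F ⊔ ∀r.E): entailed.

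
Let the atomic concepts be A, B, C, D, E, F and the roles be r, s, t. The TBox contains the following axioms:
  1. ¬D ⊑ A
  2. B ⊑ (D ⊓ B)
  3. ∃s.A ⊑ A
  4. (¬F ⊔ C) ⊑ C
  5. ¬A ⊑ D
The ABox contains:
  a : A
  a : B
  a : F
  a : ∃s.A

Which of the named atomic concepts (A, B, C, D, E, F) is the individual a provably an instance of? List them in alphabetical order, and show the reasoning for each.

1. a : A?  L(a) = {A, B, F, ∃s.A} ∪ {¬A}
   clash {A, ¬A} at a — a ∈ A
2. a : B?  L(a) = {A, B, F, ∃s.A} ∪ {¬B}
   clash {B, ¬B} at a — a ∈ B
3. a : C?  L(a) = {A, B, F, ∃s.A} ∪ {¬C}
   apply at a: B⊑(D ⊓ B)
   open: L(a) ⊇ {A, B, D, F, ¬C, …} (+ ∃-successors) — a ∉ C possible
4. a : D?  L(a) = {A, B, F, ∃s.A} ∪ {¬D}
   clash {D, ¬D} at a — a ∈ D
5. a : E?  L(a) = {A, B, F, ∃s.A} ∪ {¬E}
   apply at a: B⊑(D ⊓ B)
   open: L(a) ⊇ {A, B, D, F, ¬C, …} (+ ∃-successors) — a ∉ E possible
6. a : F?  L(a) = {A, B, F, ∃s.A} ∪ {¬F}
   clash {F, ¬F} at a — a ∈ F
7. Entailed for a: {A, B, D, F}

{A, B, D, F}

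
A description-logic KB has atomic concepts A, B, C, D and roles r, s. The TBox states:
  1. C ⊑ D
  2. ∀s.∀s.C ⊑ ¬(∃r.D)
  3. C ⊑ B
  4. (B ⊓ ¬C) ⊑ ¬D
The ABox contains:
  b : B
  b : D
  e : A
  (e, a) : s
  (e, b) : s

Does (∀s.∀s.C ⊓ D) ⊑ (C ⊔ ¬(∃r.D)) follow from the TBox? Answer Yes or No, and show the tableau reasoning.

Yes

1. (∀s.∀s.C ⊓ D) ⊑ (C ⊔ ¬(∃r.D))  ⇔  ((∀s.∀s.C ⊓ D) ⊓ (¬C ⊓ ∃r.D)) unsat w.r.t. T
   all branches close; clash {D, ¬D} at x₀
2. Hence (∀s.∀s.C ⊓ D) ⊑ (C ⊔ ¬(∃r.D)): entailed.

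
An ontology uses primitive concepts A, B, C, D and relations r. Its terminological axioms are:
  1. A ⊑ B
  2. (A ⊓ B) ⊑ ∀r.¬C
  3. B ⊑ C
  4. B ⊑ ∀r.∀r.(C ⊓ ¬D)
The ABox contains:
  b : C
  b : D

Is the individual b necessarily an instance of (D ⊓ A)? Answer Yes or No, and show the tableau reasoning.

No

1. b : (D ⊓ A)?  L(b) = {C, D} ∪ {(¬D ⊔ ¬A)}
   open: L(b) ⊇ {C, D, ¬A, ¬B} — b ∉ (D ⊓ A) possible
2. Hence b : (D ⊓ A): not entailed.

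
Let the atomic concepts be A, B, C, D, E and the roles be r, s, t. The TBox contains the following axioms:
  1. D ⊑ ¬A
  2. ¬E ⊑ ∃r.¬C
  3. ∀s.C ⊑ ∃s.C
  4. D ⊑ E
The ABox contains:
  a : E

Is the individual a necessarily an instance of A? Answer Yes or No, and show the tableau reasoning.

1. a : A?  L(a) = {E} ∪ {¬A}
   open: L(a) ⊇ {E, ¬A, ∃s.¬C} (+ ∃-successors) — a ∉ A possible
2. Hence a : A: not entailed.

No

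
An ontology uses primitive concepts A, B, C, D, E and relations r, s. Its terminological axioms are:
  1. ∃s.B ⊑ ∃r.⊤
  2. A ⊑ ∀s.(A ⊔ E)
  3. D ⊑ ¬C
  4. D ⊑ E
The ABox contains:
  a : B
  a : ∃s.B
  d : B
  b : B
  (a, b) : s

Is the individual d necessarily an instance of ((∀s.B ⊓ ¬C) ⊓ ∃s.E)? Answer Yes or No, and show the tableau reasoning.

1. d : ((∀s.B ⊓ ¬C) ⊓ ∃s.E)?  L(d) = {B} ∪ {((∃s.¬B ⊔ C) ⊔ ∀s.¬E)}
   open: L(d) ⊇ {B, ¬A, ¬D, ∀s.¬B, ∃s.¬B} (+ ∃-successors) — d ∉ ((∀s.B ⊓ ¬C) ⊓ ∃s.E) possible
2. Hence d : ((∀s.B ⊓ ¬C) ⊓ ∃s.E): not entailed.

No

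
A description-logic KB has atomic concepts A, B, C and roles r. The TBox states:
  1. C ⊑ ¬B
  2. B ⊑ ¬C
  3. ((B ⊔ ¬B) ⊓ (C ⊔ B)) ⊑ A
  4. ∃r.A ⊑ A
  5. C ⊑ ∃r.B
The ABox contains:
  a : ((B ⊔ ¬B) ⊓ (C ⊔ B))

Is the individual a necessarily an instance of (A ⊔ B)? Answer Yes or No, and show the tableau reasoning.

1. a : (A ⊔ B)?  L(a) = {((B ⊔ ¬B) ⊓ (C ⊔ B))} ∪ {(¬A ⊓ ¬B)}
   clash {B, ¬B} at a — a ∈ (A ⊔ B)
2. Hence a : (A ⊔ B): entailed.

Yes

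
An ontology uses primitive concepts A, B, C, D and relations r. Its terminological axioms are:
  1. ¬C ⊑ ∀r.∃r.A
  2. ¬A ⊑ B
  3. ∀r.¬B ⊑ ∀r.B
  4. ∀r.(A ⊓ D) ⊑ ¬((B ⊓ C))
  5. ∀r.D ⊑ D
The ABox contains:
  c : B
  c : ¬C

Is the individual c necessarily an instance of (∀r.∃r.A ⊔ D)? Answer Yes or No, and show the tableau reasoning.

1. c : (∀r.∃r.A ⊔ D)?  L(c) = {B, ¬C} ∪ {(∃r.∀r.¬A ⊓ ¬D)}
   clash {D, ¬D} at c — c ∈ (∀r.∃r.A ⊔ D)
2. Hence c : (∀r.∃r.A ⊔ D): entailed.

Yes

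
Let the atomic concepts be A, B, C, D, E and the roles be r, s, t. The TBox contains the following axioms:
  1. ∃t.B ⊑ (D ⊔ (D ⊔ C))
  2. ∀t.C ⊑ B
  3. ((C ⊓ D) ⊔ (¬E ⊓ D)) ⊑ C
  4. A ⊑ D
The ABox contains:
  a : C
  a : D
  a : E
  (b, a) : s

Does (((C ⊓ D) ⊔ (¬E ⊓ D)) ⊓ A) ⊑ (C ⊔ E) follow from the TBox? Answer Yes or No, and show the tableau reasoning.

1. (((C ⊓ D) ⊔ (¬E ⊓ D)) ⊓ A) ⊑ (C ⊔ E)  ⇔  ((((C ⊓ D) ⊔ (¬E ⊓ D)) ⊓ A) ⊓ (¬C ⊓ ¬E)) unsat w.r.t. T
   all branches close; clash {C, ¬C} at x₀
2. Hence (((C ⊓ D) ⊔ (¬E ⊓ D)) ⊓ A) ⊑ (C ⊔ E): entailed.

Yes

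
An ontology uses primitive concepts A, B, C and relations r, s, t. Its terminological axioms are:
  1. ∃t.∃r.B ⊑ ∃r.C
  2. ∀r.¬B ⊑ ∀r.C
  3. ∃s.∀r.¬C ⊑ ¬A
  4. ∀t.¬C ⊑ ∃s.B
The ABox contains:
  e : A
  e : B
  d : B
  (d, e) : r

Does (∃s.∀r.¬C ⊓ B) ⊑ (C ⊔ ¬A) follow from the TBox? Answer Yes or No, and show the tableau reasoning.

Yes

1. (∃s.∀r.¬C ⊓ B) ⊑ (C ⊔ ¬A)  ⇔  ((∃s.∀r.¬C ⊓ B) ⊓ (¬C ⊓ A)) unsat w.r.t. T
   all branches close; clash {A, ¬A} at x₀
2. Hence (∃s.∀r.¬C ⊓ B) ⊑ (C ⊔ ¬A): entailed.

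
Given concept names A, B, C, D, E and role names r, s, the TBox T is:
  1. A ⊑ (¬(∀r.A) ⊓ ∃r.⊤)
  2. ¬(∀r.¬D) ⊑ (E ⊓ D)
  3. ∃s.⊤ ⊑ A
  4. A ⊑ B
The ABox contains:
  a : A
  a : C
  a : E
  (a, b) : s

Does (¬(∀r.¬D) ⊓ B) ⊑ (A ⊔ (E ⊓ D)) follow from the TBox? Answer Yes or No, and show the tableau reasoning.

1. (¬(∀r.¬D) ⊓ B) ⊑ (A ⊔ (E ⊓ D))  ⇔  ((∃r.D ⊓ B) ⊓ (¬A ⊓ (¬E ⊔ ¬D))) unsat w.r.t. T
   all branches close; clash {A, ¬A} at x₀
2. Hence (¬(∀r.¬D) ⊓ B) ⊑ (A ⊔ (E ⊓ D)): entailed.

Yes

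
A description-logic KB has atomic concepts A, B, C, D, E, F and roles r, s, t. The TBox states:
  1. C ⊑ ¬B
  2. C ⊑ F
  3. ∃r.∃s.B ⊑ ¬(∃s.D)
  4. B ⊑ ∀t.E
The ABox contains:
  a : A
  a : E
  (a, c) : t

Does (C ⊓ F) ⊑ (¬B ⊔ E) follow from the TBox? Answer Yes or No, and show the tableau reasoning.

Yes

1. (C ⊓ F) ⊑ (¬B ⊔ E)  ⇔  ((C ⊓ F) ⊓ (B ⊓ ¬E)) unsat w.r.t. T
   all branches close; clash {B, ¬B} at x₀
2. Hence (C ⊓ F) ⊑ (¬B ⊔ E): entailed.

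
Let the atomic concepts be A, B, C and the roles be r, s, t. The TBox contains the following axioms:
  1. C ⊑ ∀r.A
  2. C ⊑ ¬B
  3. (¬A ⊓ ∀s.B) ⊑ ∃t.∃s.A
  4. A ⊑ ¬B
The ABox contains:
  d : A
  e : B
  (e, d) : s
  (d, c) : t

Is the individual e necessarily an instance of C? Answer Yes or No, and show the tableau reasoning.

No

1. e : C?  L(e) = {B} ∪ {¬C}
   open: L(e) ⊇ {B, ¬A, ¬C, ∃s.¬B} (+ ∃-successors) — e ∉ C possible
2. Hence e : C: not entailed.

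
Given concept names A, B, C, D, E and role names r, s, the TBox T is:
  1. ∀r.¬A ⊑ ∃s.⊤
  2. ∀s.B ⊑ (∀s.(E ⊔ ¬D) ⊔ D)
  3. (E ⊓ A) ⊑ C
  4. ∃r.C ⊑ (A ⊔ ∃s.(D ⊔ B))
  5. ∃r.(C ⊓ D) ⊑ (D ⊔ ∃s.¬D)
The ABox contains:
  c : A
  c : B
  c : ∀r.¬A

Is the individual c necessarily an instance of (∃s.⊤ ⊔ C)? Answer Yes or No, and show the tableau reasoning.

1. c : (∃s.⊤ ⊔ C)?  L(c) = {A, B, ∀r.¬A} ∪ {(∀s.⊥ ⊓ ¬C)}
   clash {C, ¬C} at c — c ∈ (∃s.⊤ ⊔ C)
2. Hence c : (∃s.⊤ ⊔ C): entailed.

Yes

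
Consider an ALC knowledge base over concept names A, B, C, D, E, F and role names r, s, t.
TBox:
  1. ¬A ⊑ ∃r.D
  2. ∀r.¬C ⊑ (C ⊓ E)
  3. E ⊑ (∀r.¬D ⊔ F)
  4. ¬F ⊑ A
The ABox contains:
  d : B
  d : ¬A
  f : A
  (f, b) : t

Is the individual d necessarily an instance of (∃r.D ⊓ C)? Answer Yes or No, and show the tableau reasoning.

1. d : (∃r.D ⊓ C)?  L(d) = {B, ¬A} ∪ {(∀r.¬D ⊔ ¬C)}
   apply at d: ¬A⊑∃r.D
   open: L(d) ⊇ {B, F, ¬A, ¬C, ¬E, …} (+ ∃-successors) — d ∉ (∃r.D ⊓ C) possible
2. Hence d : (∃r.D ⊓ C): not entailed.

No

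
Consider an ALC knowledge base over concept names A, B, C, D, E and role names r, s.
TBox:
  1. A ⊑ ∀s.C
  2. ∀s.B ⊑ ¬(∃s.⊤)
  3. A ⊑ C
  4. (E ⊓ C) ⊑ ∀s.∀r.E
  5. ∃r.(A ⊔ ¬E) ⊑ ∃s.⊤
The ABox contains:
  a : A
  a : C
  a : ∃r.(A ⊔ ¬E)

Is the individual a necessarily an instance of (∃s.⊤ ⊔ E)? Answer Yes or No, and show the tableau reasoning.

1. a : (∃s.⊤ ⊔ E)?  L(a) = {A, C, ∃r.(A ⊔ ¬E)} ∪ {(∀s.⊥ ⊓ ¬E)}
   clash ⊥ at an ∃-successor — a ∈ (∃s.⊤ ⊔ E)
2. Hence a : (∃s.⊤ ⊔ E): entailed.

Yes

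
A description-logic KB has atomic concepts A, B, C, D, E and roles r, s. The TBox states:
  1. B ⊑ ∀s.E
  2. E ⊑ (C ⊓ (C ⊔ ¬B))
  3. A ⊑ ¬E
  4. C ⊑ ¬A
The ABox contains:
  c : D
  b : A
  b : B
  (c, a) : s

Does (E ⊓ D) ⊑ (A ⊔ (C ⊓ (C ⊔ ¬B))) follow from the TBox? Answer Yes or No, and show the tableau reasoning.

1. (E ⊓ D) ⊑ (A ⊔ (C ⊓ (C ⊔ ¬B)))  ⇔  ((E ⊓ D) ⊓ (¬A ⊓ (¬C ⊔ (¬C ⊓ B)))) unsat w.r.t. T
   all branches close; clash {C, ¬C} at x₀
2. Hence (E ⊓ D) ⊑ (A ⊔ (C ⊓ (C ⊔ ¬B))): entailed.

Yes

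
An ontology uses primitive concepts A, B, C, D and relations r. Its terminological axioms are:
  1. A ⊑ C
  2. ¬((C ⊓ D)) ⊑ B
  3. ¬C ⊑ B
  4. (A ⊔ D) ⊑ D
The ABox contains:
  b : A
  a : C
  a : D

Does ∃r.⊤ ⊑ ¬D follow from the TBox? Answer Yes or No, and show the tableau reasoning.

No

1. ∃r.⊤ ⊑ ¬D  ⇔  (∃r.⊤ ⊓ D) unsat w.r.t. T
   open: L(x₀) ⊇ {C, D, ∃r.⊤} (+ ∃-successors)
2. Hence ∃r.⊤ ⊑ ¬D: not entailed.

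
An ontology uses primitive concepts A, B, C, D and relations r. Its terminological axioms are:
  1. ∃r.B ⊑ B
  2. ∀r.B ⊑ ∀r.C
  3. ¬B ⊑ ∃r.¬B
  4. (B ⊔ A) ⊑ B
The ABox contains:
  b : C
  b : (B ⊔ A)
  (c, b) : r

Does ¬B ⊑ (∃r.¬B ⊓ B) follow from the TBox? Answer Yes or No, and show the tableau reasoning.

1. ¬B ⊑ (∃r.¬B ⊓ B)  ⇔  (¬B ⊓ (∀r.B ⊔ ¬B)) unsat w.r.t. T
   apply at x₀: ¬B⊑∃r.¬B
   open: L(x₀) ⊇ {¬A, ¬B, ∀r.¬B, ∃r.¬B} (+ ∃-successors)
2. Hence ¬B ⊑ (∃r.¬B ⊓ B): not entailed.

No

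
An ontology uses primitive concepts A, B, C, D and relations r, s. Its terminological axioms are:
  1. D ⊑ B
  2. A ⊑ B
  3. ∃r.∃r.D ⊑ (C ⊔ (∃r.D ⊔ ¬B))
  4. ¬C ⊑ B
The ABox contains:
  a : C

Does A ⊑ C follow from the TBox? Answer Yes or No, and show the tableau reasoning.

No

1. A ⊑ C  ⇔  (A ⊓ ¬C) unsat w.r.t. T
   apply at x₀: A⊑B; ¬C⊑B
   open: L(x₀) ⊇ {A, B, ¬C, ∀r.∀r.¬D}
2. Hence A ⊑ C: not entailed.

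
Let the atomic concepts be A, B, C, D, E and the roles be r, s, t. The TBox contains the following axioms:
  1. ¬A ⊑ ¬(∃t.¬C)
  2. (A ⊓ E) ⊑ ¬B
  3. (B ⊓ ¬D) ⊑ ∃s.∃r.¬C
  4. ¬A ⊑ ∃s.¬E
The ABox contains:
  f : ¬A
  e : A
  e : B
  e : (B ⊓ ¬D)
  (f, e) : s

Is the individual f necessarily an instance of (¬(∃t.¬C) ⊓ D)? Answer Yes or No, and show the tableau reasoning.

1. f : (¬(∃t.¬C) ⊓ D)?  L(f) = {¬A} ∪ {(∃t.¬C ⊔ ¬D)}
   apply at f: ¬A⊑¬(∃t.¬C); ¬A⊑∃s.¬E
   open: L(f) ⊇ {¬A, ¬B, ¬D, ∀t.C, ∃s.¬E} (+ ∃-successors) — f ∉ (¬(∃t.¬C) ⊓ D) possible
2. Hence f : (¬(∃t.¬C) ⊓ D): not entailed.

No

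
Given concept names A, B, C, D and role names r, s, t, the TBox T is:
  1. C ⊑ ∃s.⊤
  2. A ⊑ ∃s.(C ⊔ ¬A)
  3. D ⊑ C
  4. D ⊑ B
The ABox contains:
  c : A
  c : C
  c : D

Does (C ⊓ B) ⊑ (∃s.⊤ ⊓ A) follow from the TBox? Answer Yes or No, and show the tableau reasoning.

No

1. (C ⊓ B) ⊑ (∃s.⊤ ⊓ A)  ⇔  ((C ⊓ B) ⊓ (∀s.⊥ ⊔ ¬A)) unsat w.r.t. T
   apply at x₀: C⊑∃s.⊤
   open: L(x₀) ⊇ {B, C, ¬A, ∃s.⊤} (+ ∃-successors)
2. Hence (C ⊓ B) ⊑ (∃s.⊤ ⊓ A): not entailed.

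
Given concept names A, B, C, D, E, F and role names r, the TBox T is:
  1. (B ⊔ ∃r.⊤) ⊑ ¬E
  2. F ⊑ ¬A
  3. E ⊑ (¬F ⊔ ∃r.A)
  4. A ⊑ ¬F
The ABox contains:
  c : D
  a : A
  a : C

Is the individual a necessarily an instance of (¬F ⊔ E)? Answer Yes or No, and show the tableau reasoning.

Yes

1. a : (¬F ⊔ E)?  L(a) = {A, C} ∪ {(F ⊓ ¬E)}
   clash {F, ¬F} at a — a ∈ (¬F ⊔ E)
2. Hence a : (¬F ⊔ E): entailed.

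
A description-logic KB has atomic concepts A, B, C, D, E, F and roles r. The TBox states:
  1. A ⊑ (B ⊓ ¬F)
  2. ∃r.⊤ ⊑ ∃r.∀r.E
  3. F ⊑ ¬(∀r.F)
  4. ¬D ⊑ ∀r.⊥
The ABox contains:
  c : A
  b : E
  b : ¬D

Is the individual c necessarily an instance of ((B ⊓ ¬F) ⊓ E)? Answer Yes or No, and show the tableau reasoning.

1. c : ((B ⊓ ¬F) ⊓ E)?  L(c) = {A} ∪ {((¬B ⊔ F) ⊔ ¬E)}
   apply at c: A⊑(B ⊓ ¬F)
   open: L(c) ⊇ {A, B, D, ¬E, ¬F, …} — c ∉ ((B ⊓ ¬F) ⊓ E) possible
2. Hence c : ((B ⊓ ¬F) ⊓ E): not entailed.

No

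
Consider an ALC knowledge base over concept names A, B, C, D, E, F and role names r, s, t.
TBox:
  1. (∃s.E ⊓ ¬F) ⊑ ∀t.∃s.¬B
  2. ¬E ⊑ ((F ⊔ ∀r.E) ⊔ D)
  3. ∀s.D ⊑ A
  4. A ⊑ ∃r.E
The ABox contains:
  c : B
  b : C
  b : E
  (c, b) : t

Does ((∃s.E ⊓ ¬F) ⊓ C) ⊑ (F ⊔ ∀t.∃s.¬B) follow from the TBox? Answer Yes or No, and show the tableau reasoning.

Yes

1. ((∃s.E ⊓ ¬F) ⊓ C) ⊑ (F ⊔ ∀t.∃s.¬B)  ⇔  (((∃s.E ⊓ ¬F) ⊓ C) ⊓ (¬F ⊓ ∃t.∀s.B)) unsat w.r.t. T
   all branches close; clash {B, ¬B} at an ∃-successor
2. Hence ((∃s.E ⊓ ¬F) ⊓ C) ⊑ (F ⊔ ∀t.∃s.¬B): entailed.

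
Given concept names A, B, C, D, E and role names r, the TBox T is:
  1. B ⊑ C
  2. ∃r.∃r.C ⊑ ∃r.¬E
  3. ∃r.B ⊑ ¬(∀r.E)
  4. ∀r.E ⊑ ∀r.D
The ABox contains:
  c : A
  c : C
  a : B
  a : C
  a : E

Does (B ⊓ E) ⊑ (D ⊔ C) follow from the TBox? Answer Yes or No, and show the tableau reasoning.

1. (B ⊓ E) ⊑ (D ⊔ C)  ⇔  ((B ⊓ E) ⊓ (¬D ⊓ ¬C)) unsat w.r.t. T
   all branches close; clash {C, ¬C} at x₀
2. Hence (B ⊓ E) ⊑ (D ⊔ C): entailed.

Yes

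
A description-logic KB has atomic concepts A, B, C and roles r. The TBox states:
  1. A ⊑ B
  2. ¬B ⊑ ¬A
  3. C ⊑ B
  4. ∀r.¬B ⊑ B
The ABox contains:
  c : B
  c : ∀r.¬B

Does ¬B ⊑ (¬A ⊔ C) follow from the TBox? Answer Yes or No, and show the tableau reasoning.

1. ¬B ⊑ (¬A ⊔ C)  ⇔  (¬B ⊓ (A ⊓ ¬C)) unsat w.r.t. T
   all branches close; clash {A, ¬A} at x₀
2. Hence ¬B ⊑ (¬A ⊔ C): entailed.

Yes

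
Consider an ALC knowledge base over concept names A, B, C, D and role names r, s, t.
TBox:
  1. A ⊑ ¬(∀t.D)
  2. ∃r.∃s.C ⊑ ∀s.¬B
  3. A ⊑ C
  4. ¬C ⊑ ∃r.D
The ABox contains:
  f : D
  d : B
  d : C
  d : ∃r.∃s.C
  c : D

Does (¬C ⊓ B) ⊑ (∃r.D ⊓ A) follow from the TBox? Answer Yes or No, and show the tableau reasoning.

No

1. (¬C ⊓ B) ⊑ (∃r.D ⊓ A)  ⇔  ((¬C ⊓ B) ⊓ (∀r.¬D ⊔ ¬A)) unsat w.r.t. T
   apply at x₀: ¬C⊑∃r.D
   open: L(x₀) ⊇ {B, ¬A, ¬C, ∀r.∀s.¬C, ∃r.D} (+ ∃-successors)
2. Hence (¬C ⊓ B) ⊑ (∃r.D ⊓ A): not entailed.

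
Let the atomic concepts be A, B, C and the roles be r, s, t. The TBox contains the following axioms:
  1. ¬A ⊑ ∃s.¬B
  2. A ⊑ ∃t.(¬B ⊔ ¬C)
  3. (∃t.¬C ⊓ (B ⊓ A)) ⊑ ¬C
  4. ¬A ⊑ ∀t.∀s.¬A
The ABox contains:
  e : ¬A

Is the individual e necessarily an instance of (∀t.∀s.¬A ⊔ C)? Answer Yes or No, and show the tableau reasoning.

1. e : (∀t.∀s.¬A ⊔ C)?  L(e) = {¬A} ∪ {(∃t.∃s.A ⊓ ¬C)}
   clash {A, ¬A} at an ∃-successor — e ∈ (∀t.∀s.¬A ⊔ C)
2. Hence e : (∀t.∀s.¬A ⊔ C): entailed.

Yes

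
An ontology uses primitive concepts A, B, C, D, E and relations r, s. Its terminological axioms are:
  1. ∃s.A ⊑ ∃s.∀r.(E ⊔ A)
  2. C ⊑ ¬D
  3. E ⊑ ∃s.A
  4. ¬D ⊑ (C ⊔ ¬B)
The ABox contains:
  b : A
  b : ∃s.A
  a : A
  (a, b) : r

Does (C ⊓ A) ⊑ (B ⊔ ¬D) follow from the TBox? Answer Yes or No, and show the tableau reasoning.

1. (C ⊓ A) ⊑ (B ⊔ ¬D)  ⇔  ((C ⊓ A) ⊓ (¬B ⊓ D)) unsat w.r.t. T
   all branches close; clash {D, ¬D} at x₀
2. Hence (C ⊓ A) ⊑ (B ⊔ ¬D): entailed.

Yes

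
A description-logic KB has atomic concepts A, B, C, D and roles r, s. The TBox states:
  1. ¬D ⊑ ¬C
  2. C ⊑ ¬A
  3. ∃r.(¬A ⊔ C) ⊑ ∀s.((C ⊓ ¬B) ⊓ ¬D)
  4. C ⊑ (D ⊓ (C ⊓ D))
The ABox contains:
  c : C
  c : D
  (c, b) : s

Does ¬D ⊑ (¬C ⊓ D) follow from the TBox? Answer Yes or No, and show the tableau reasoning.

1. ¬D ⊑ (¬C ⊓ D)  ⇔  (¬D ⊓ (C ⊔ ¬D)) unsat w.r.t. T
   apply at x₀: ¬D⊑¬C
   open: L(x₀) ⊇ {¬C, ¬D, ∀r.(A ⊓ ¬C)}
2. Hence ¬D ⊑ (¬C ⊓ D): not entailed.

No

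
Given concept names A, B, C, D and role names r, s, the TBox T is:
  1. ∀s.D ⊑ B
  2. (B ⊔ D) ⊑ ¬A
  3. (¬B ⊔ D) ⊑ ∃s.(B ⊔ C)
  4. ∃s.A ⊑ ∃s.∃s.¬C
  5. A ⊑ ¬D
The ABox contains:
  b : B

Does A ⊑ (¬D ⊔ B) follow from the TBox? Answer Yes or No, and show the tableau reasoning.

Yes

1. A ⊑ (¬D ⊔ B)  ⇔  (A ⊓ (D ⊓ ¬B)) unsat w.r.t. T
   all branches close; clash {D, ¬D} at x₀
2. Hence A ⊑ (¬D ⊔ B): entailed.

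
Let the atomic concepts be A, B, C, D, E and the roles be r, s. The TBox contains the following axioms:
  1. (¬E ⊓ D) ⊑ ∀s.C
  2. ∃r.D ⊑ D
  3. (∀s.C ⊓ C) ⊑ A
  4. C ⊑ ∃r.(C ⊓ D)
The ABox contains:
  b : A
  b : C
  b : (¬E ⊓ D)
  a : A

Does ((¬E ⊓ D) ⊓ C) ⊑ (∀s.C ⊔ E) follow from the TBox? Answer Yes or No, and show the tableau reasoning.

Yes

1. ((¬E ⊓ D) ⊓ C) ⊑ (∀s.C ⊔ E)  ⇔  (((¬E ⊓ D) ⊓ C) ⊓ (∃s.¬C ⊓ ¬E)) unsat w.r.t. T
   all branches close; clash {C, ¬C} at an ∃-successor
2. Hence ((¬E ⊓ D) ⊓ C) ⊑ (∀s.C ⊔ E): entailed.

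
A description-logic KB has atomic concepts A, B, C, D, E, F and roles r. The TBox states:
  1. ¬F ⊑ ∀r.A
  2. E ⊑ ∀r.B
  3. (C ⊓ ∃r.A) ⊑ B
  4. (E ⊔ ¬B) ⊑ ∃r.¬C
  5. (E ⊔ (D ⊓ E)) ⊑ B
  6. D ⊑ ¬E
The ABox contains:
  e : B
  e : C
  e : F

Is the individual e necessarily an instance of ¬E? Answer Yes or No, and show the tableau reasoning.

1. e : ¬E?  L(e) = {B, C, F} ∪ {E}
   apply at e: E⊑∀r.B
   open: L(e) ⊇ {B, C, E, F, ¬D, …} (+ ∃-successors) — e ∉ ¬E possible
2. Hence e : ¬E: not entailed.

No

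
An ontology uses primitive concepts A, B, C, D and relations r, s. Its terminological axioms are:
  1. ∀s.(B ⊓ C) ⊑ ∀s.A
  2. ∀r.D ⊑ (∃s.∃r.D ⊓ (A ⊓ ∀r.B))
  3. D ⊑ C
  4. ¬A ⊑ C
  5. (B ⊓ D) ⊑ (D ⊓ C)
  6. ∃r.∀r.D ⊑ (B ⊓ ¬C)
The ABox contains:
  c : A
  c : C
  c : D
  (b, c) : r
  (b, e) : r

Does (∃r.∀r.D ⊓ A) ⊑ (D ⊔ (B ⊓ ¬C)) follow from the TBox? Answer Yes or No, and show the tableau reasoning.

Yes

1. (∃r.∀r.D ⊓ A) ⊑ (D ⊔ (B ⊓ ¬C))  ⇔  ((∃r.∀r.D ⊓ A) ⊓ (¬D ⊓ (¬B ⊔ C))) unsat w.r.t. T
   all branches close; clash {D, ¬D} at x₀
2. Hence (∃r.∀r.D ⊓ A) ⊑ (D ⊔ (B ⊓ ¬C)): entailed.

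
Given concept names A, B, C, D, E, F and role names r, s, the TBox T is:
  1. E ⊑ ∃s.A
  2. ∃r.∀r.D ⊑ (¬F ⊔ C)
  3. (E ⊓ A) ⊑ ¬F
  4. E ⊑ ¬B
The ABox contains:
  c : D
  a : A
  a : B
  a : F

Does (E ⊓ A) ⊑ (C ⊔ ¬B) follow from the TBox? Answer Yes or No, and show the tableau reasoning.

1. (E ⊓ A) ⊑ (C ⊔ ¬B)  ⇔  ((E ⊓ A) ⊓ (¬C ⊓ B)) unsat w.r.t. T
   all branches close; clash {B, ¬B} at x₀
2. Hence (E ⊓ A) ⊑ (C ⊔ ¬B): entailed.

Yes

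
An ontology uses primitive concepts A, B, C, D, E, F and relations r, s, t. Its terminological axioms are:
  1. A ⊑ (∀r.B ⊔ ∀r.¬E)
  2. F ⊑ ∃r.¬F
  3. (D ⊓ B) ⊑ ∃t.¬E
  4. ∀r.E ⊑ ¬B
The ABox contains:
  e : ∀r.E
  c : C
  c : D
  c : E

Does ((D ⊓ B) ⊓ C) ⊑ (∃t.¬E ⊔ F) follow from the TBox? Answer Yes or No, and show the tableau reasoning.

Yes

1. ((D ⊓ B) ⊓ C) ⊑ (∃t.¬E ⊔ F)  ⇔  (((D ⊓ B) ⊓ C) ⊓ (∀t.E ⊓ ¬F)) unsat w.r.t. T
   all branches close; clash {B, ¬B} at x₀
2. Hence ((D ⊓ B) ⊓ C) ⊑ (∃t.¬E ⊔ F): entailed.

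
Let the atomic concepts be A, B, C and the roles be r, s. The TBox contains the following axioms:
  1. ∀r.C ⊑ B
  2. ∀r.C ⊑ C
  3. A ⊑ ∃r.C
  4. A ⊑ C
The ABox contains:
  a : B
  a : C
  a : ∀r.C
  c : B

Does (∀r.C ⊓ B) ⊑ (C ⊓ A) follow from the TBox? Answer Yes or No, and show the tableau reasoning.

No

1. (∀r.C ⊓ B) ⊑ (C ⊓ A)  ⇔  ((∀r.C ⊓ B) ⊓ (¬C ⊔ ¬A)) unsat w.r.t. T
   apply at x₀: ∀r.C⊑C
   open: L(x₀) ⊇ {B, C, ¬A, ∀r.C}
2. Hence (∀r.C ⊓ B) ⊑ (C ⊓ A): not entailed.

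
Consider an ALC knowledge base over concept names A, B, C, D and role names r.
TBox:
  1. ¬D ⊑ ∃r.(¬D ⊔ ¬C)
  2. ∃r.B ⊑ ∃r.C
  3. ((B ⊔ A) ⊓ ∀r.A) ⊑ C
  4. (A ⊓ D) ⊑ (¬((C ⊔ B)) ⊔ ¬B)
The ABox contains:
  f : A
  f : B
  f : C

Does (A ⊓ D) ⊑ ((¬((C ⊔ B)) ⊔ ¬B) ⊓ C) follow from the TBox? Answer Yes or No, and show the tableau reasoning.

No

1. (A ⊓ D) ⊑ ((¬((C ⊔ B)) ⊔ ¬B) ⊓ C)  ⇔  ((A ⊓ D) ⊓ (((C ⊔ B) ⊓ B) ⊔ ¬C)) unsat w.r.t. T
   apply at x₀: (A ⊓ D)⊑(¬((C ⊔ B)) ⊔ ¬B)
   open: L(x₀) ⊇ {A, D, ¬B, ¬C, ∀r.¬B, …} (+ ∃-successors)
2. Hence (A ⊓ D) ⊑ ((¬((C ⊔ B)) ⊔ ¬B) ⊓ C): not entailed.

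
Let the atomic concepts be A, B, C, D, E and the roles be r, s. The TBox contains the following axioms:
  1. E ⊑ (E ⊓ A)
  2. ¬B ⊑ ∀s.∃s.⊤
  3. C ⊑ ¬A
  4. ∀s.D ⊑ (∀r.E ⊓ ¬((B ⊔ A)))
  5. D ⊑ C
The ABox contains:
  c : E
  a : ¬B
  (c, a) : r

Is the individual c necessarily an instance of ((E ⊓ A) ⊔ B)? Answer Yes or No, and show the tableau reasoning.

1. c : ((E ⊓ A) ⊔ B)?  L(c) = {E} ∪ {((¬E ⊔ ¬A) ⊓ ¬B)}
   clash {A, ¬A} at c — c ∈ ((E ⊓ A) ⊔ B)
2. Hence c : ((E ⊓ A) ⊔ B): entailed.

Yes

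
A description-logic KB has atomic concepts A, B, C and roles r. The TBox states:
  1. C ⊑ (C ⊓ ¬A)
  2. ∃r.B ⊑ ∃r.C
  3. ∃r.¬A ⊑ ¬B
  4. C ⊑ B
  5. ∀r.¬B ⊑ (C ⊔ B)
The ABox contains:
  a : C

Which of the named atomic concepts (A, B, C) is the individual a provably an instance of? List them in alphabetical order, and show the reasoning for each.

{B, C}

1. a : A?  L(a) = {C} ∪ {¬A}
   apply at a: C⊑(C ⊓ ¬A); C⊑B
   open: L(a) ⊇ {B, C, ¬A, ∀r.A, ∀r.¬B} — a ∉ A possible
2. a : B?  L(a) = {C} ∪ {¬B}
   clash {B, ¬B} at a — a ∈ B
3. a : C?  L(a) = {C} ∪ {¬C}
   clash {C, ¬C} at a — a ∈ C
4. Entailed for a: {B, C}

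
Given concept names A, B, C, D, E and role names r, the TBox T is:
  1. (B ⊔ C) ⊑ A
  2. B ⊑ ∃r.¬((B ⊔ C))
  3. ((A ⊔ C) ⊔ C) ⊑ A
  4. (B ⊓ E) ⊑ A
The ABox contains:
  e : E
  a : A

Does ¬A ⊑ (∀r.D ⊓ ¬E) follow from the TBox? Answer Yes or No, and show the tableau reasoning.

1. ¬A ⊑ (∀r.D ⊓ ¬E)  ⇔  (¬A ⊓ (∃r.¬D ⊔ E)) unsat w.r.t. T
   open: L(x₀) ⊇ {¬A, ¬B, ¬C, ∃r.¬D} (+ ∃-successors)
2. Hence ¬A ⊑ (∀r.D ⊓ ¬E): not entailed.

No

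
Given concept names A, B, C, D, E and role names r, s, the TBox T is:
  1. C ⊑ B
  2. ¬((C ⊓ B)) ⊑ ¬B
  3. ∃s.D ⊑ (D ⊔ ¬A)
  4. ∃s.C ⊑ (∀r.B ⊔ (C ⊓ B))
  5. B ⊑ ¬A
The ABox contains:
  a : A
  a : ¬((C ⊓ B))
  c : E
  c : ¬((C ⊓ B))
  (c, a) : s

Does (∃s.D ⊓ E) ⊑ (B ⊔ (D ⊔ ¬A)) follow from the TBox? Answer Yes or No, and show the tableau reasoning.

Yes

1. (∃s.D ⊓ E) ⊑ (B ⊔ (D ⊔ ¬A))  ⇔  ((∃s.D ⊓ E) ⊓ (¬B ⊓ (¬D ⊓ A))) unsat w.r.t. T
   all branches close; clash {B, ¬B} at x₀
2. Hence (∃s.D ⊓ E) ⊑ (B ⊔ (D ⊔ ¬A)): entailed.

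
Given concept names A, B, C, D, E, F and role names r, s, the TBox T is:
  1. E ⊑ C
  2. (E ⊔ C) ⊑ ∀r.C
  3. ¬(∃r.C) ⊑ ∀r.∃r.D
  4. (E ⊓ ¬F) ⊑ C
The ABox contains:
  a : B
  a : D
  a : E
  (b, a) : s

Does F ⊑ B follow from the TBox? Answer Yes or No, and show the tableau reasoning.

No

1. F ⊑ B  ⇔  (F ⊓ ¬B) unsat w.r.t. T
   open: L(x₀) ⊇ {F, ¬B, ¬C, ¬E, ∃r.C} (+ ∃-successors)
2. Hence F ⊑ B: not entailed.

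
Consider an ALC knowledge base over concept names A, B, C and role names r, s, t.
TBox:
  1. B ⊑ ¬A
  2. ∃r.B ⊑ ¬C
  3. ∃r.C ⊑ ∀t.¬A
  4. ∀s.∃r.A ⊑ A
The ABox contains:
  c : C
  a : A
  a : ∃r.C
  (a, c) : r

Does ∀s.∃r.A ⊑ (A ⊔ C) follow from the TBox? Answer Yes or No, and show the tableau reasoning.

Yes

1. ∀s.∃r.A ⊑ (A ⊔ C)  ⇔  (∀s.∃r.A ⊓ (¬A ⊓ ¬C)) unsat w.r.t. T
   all branches close; clash {A, ¬A} at x₀
2. Hence ∀s.∃r.A ⊑ (A ⊔ C): entailed.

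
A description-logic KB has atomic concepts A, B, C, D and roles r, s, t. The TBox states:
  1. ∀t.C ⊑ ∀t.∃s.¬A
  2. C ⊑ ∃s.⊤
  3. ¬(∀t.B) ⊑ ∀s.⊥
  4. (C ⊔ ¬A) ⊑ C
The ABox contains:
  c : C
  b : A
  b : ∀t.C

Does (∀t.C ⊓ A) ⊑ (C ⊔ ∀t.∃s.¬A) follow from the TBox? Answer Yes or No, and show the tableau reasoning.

Yes

1. (∀t.C ⊓ A) ⊑ (C ⊔ ∀t.∃s.¬A)  ⇔  ((∀t.C ⊓ A) ⊓ (¬C ⊓ ∃t.∀s.A)) unsat w.r.t. T
   all branches close; clash {C, ¬C} at x₀
2. Hence (∀t.C ⊓ A) ⊑ (C ⊔ ∀t.∃s.¬A): entailed.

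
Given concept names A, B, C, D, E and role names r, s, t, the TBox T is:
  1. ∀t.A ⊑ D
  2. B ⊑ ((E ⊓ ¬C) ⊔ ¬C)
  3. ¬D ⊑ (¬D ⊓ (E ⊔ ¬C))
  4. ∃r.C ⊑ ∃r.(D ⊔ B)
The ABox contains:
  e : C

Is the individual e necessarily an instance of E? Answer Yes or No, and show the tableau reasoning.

1. e : E?  L(e) = {C} ∪ {¬E}
   open: L(e) ⊇ {C, D, ¬B, ¬E, ∀r.¬C, …} (+ ∃-successors) — e ∉ E possible
2. Hence e : E: not entailed.

No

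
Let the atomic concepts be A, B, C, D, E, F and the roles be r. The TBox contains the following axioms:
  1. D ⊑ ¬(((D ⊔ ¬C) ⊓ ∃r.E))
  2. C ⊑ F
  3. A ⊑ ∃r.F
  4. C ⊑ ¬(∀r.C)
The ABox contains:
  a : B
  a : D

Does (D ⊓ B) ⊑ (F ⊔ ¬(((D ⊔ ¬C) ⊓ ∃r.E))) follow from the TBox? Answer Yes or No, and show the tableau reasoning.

1. (D ⊓ B) ⊑ (F ⊔ ¬(((D ⊔ ¬C) ⊓ ∃r.E)))  ⇔  ((D ⊓ B) ⊓ (¬F ⊓ ((D ⊔ ¬C) ⊓ ∃r.E))) unsat w.r.t. T
   all branches close; clash {F, ¬F} at x₀
2. Hence (D ⊓ B) ⊑ (F ⊔ ¬(((D ⊔ ¬C) ⊓ ∃r.E))): entailed.

Yes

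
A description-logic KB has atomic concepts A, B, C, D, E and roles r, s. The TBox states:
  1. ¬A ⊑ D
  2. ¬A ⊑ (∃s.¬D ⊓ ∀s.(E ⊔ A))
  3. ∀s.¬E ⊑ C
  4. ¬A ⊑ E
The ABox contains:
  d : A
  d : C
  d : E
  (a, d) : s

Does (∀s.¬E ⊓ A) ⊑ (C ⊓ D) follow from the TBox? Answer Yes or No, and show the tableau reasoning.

1. (∀s.¬E ⊓ A) ⊑ (C ⊓ D)  ⇔  ((∀s.¬E ⊓ A) ⊓ (¬C ⊔ ¬D)) unsat w.r.t. T
   apply at x₀: ∀s.¬E⊑C
   open: L(x₀) ⊇ {A, C, ¬D, ∀s.¬E}
2. Hence (∀s.¬E ⊓ A) ⊑ (C ⊓ D): not entailed.

No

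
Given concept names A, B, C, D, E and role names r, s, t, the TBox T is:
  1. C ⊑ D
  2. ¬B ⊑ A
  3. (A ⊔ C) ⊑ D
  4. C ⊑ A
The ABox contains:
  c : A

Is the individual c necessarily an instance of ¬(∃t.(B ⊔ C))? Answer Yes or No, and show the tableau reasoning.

No

1. c : ¬(∃t.(B ⊔ C))?  L(c) = {A} ∪ {∃t.(B ⊔ C)}
   open: L(c) ⊇ {A, D, ¬C, ∃t.(B ⊔ C)} (+ ∃-successors) — c ∉ ¬(∃t.(B ⊔ C)) possible
2. Hence c : ¬(∃t.(B ⊔ C)): not entailed.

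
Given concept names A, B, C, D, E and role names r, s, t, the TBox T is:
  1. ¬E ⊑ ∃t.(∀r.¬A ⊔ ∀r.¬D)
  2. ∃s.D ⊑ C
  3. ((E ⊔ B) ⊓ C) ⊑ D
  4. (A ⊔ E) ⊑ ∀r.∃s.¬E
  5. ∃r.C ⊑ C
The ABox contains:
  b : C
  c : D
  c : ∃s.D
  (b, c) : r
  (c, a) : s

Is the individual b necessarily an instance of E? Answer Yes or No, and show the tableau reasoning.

No

1. b : E?  L(b) = {C} ∪ {¬E}
   apply at b: ¬E⊑∃t.(∀r.¬A ⊔ ∀r.¬D)
   open: L(b) ⊇ {C, ¬A, ¬B, ¬E, ∃t.(∀r.¬A ⊔ ∀r.¬D)} (+ ∃-successors) — b ∉ E possible
2. Hence b : E: not entailed.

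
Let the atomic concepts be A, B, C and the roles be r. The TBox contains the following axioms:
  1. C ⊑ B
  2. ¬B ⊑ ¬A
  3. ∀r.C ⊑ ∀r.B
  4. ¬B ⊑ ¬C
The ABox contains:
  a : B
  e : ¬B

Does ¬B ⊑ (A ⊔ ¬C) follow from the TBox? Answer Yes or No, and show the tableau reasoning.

Yes

1. ¬B ⊑ (A ⊔ ¬C)  ⇔  (¬B ⊓ (¬A ⊓ C)) unsat w.r.t. T
   all branches close; clash {C, ¬C} at x₀
2. Hence ¬B ⊑ (A ⊔ ¬C): entailed.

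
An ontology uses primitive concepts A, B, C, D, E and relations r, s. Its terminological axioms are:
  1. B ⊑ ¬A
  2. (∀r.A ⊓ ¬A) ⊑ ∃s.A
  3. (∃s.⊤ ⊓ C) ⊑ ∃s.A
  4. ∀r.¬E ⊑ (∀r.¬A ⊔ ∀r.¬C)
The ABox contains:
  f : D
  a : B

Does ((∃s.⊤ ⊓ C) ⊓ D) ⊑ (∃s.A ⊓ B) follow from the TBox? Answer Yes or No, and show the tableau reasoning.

1. ((∃s.⊤ ⊓ C) ⊓ D) ⊑ (∃s.A ⊓ B)  ⇔  (((∃s.⊤ ⊓ C) ⊓ D) ⊓ (∀s.¬A ⊔ ¬B)) unsat w.r.t. T
   apply at x₀: (∃s.⊤ ⊓ C)⊑∃s.A
   open: L(x₀) ⊇ {C, D, ¬B, ∃r.E, ∃s.A, …} (+ ∃-successors)
2. Hence ((∃s.⊤ ⊓ C) ⊓ D) ⊑ (∃s.A ⊓ B): not entailed.

No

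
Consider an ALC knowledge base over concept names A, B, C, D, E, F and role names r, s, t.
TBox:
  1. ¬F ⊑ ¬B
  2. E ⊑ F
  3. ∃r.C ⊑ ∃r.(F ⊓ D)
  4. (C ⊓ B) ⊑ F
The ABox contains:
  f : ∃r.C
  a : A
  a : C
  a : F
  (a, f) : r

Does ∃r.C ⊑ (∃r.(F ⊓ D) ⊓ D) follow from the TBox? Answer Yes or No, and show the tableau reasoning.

No

1. ∃r.C ⊑ (∃r.(F ⊓ D) ⊓ D)  ⇔  (∃r.C ⊓ (∀r.(¬F ⊔ ¬D) ⊔ ¬D)) unsat w.r.t. T
   apply at x₀: ∃r.C⊑∃r.(F ⊓ D)
   open: L(x₀) ⊇ {F, ¬D, ∃r.(F ⊓ D), ∃r.C} (+ ∃-successors)
2. Hence ∃r.C ⊑ (∃r.(F ⊓ D) ⊓ D): not entailed.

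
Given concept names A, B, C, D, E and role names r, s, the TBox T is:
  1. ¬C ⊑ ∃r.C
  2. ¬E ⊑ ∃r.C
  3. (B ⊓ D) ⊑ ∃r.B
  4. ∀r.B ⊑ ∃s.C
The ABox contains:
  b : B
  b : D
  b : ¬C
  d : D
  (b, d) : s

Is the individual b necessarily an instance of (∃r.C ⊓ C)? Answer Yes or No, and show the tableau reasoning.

No

1. b : (∃r.C ⊓ C)?  L(b) = {B, D, ¬C} ∪ {(∀r.¬C ⊔ ¬C)}
   apply at b: ¬C⊑∃r.C
   open: L(b) ⊇ {B, D, ¬C, ∃r.B, ∃r.C, …} (+ ∃-successors) — b ∉ (∃r.C ⊓ C) possible
2. Hence b : (∃r.C ⊓ C): not entailed.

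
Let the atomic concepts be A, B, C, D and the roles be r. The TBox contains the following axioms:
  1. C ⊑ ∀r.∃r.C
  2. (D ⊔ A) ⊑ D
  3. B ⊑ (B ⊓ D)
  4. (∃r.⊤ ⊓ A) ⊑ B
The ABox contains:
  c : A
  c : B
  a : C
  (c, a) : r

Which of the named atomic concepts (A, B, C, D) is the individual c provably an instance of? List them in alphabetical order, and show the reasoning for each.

1. c : A?  L(c) = {A, B} ∪ {¬A}
   clash {A, ¬A} at c — c ∈ A
2. c : B?  L(c) = {A, B} ∪ {¬B}
   clash {B, ¬B} at c — c ∈ B
3. c : C?  L(c) = {A, B} ∪ {¬C}
   apply at c: B⊑(B ⊓ D)
   open: L(c) ⊇ {A, B, D, ¬C} — c ∉ C possible
4. c : D?  L(c) = {A, B} ∪ {¬D}
   clash {D, ¬D} at c — c ∈ D
5. Entailed for c: {A, B, D}

{A, B, D}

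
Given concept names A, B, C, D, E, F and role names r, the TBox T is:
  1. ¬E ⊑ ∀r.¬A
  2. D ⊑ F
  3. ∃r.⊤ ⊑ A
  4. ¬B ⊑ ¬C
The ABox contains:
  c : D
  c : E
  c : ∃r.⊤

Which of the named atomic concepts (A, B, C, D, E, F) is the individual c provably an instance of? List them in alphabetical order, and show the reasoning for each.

1. c : A?  L(c) = {D, E, ∃r.⊤} ∪ {¬A}
   clash {A, ¬A} at c — c ∈ A
2. c : B?  L(c) = {D, E, ∃r.⊤} ∪ {¬B}
   apply at c: D⊑F; ∃r.⊤⊑A; ¬B⊑¬C
   open: L(c) ⊇ {A, D, E, F, ¬B, …} (+ ∃-successors) — c ∉ B possible
3. c : C?  L(c) = {D, E, ∃r.⊤} ∪ {¬C}
   apply at c: D⊑F; ∃r.⊤⊑A
   open: L(c) ⊇ {A, D, E, F, ¬C, …} (+ ∃-successors) — c ∉ C possible
4. c : D?  L(c) = {D, E, ∃r.⊤} ∪ {¬D}
   clash {D, ¬D} at c — c ∈ D
5. c : E?  L(c) = {D, E, ∃r.⊤} ∪ {¬E}
   clash {E, ¬E} at c — c ∈ E
6. c : F?  L(c) = {D, E, ∃r.⊤} ∪ {¬F}
   clash {F, ¬F} at c — c ∈ F
7. Entailed for c: {A, D, E, F}

{A, D, E, F}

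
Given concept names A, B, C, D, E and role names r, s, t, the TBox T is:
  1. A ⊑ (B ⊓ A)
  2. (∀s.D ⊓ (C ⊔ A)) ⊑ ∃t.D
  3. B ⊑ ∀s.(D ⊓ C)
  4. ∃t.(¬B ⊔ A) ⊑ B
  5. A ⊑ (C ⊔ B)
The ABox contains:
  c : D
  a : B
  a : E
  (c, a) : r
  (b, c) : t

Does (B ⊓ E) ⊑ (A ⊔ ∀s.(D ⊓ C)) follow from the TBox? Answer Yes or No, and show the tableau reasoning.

Yes

1. (B ⊓ E) ⊑ (A ⊔ ∀s.(D ⊓ C))  ⇔  ((B ⊓ E) ⊓ (¬A ⊓ ∃s.(¬D ⊔ ¬C))) unsat w.r.t. T
   all branches close; clash {C, ¬C} at an ∃-successor
2. Hence (B ⊓ E) ⊑ (A ⊔ ∀s.(D ⊓ C)): entailed.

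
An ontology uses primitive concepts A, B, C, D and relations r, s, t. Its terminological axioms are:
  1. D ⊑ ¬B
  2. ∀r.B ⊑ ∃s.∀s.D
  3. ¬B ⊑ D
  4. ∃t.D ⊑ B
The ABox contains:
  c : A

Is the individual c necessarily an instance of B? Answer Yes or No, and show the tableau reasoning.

No

1. c : B?  L(c) = {A} ∪ {¬B}
   apply at c: ¬B⊑D
   open: L(c) ⊇ {A, D, ¬B, ∀t.¬D, ∃r.¬B} (+ ∃-successors) — c ∉ B possible
2. Hence c : B: not entailed.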